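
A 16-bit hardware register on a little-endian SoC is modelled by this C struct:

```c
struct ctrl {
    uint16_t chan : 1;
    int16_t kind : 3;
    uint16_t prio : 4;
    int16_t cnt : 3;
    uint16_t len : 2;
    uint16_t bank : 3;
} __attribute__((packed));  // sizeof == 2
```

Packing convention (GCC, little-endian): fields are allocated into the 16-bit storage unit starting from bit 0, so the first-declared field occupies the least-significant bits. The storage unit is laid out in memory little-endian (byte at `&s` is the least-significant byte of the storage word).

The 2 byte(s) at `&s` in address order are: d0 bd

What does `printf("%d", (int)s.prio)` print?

[0]=0xd0 [1]=0xbd (little-endian) → word 0xbdd0
chan [0+:1] = (word>>0) & 0x1 = 0
kind [1+:3] = (word>>1) & 0x7 = 0
prio [4+:4] = (word>>4) & 0xf = 13  ←
cnt [8+:3] = (word>>8) & 0x7 = 5
len [11+:2] = (word>>11) & 0x3 = 3
bank [13+:3] = (word>>13) & 0x7 = 5

13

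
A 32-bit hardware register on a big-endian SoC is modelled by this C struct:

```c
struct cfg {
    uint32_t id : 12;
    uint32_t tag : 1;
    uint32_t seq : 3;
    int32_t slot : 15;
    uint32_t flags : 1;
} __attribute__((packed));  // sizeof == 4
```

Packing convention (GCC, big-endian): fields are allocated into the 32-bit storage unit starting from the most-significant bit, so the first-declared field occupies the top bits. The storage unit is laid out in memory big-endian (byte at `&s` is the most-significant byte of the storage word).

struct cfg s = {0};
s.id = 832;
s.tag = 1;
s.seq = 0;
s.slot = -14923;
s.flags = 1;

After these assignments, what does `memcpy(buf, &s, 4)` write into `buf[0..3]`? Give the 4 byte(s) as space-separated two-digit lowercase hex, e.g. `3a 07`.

[20+:12] id=832 & 0xfff = 0x340; word=0x34000000
[19+:1] tag=1 & 0x1 = 0x1; word=0x34080000
[16+:3] seq=0 & 0x7 = 0x0; word=0x34080000
[1+:15] slot=-14923 & 0x7fff = 0x45b5; word=0x34088b6a
[0+:1] flags=1 & 0x1 = 0x1; word=0x34088b6b
word = 0x34088b6b → big-endian bytes:
  [0]=0x34  [1]=0x08  [2]=0x8b  [3]=0x6b

34 08 8b 6b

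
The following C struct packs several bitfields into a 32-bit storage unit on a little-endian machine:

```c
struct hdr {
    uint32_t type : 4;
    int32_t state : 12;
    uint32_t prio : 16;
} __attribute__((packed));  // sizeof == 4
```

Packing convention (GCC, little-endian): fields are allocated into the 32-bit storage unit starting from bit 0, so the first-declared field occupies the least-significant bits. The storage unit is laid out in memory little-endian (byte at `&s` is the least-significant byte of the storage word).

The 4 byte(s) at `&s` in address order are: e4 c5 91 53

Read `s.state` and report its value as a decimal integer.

[0]=0xe4 [1]=0xc5 [2]=0x91 [3]=0x53 (little-endian) → word 0x5391c5e4
type:4 @ bit 0 → (0x5391c5e4>>0)&0xf = 0x4
state:12 @ bit 4 → (0x5391c5e4>>4)&0xfff = 0xc5e  ←
prio:16 @ bit 16 → (0x5391c5e4>>16)&0xffff = 0x5391
state signed 12b, MSB=1: 3166 - 4096 = -930

-930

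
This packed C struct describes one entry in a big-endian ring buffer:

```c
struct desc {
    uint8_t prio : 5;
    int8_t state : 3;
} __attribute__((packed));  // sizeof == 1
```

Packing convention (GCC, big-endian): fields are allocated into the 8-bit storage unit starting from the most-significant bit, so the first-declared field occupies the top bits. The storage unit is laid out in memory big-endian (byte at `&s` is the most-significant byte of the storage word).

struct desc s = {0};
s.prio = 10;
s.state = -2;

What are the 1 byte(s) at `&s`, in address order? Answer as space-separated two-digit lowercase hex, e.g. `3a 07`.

prio:5 = 10 → 0xa << 3 → word 0x50
state:3 = -2 → 0x6 << 0 → word 0x56
word = 0x56 → big-endian bytes:
  [0]=0x56

56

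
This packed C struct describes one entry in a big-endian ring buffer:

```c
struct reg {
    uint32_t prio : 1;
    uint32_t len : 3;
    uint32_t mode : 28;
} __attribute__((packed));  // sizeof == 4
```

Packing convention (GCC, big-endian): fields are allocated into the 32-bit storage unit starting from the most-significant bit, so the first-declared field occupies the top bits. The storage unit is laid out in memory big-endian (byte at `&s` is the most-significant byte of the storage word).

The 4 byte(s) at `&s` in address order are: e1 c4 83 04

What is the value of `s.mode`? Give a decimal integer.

29655812

[0]=0xe1 [1]=0xc4 [2]=0x83 [3]=0x04 (big-endian) → word 0xe1c48304
prio:1 @ bit 31 → (0xe1c48304>>31)&0x1 = 0x1
len:3 @ bit 28 → (0xe1c48304>>28)&0x7 = 0x6
mode:28 @ bit 0 → (0xe1c48304>>0)&0xfffffff = 0x1c48304  ←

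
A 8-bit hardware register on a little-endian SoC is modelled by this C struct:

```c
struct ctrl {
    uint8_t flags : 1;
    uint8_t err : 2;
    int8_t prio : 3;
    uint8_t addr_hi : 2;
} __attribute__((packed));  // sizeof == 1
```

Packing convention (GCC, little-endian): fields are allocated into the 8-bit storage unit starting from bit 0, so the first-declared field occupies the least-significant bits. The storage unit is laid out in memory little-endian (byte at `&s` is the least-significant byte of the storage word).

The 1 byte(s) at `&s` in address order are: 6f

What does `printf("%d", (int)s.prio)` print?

[0]=0x6f (little-endian) → word 0x6f
flags:1 @ bit 0 → (0x6f>>0)&0x1 = 0x1
err:2 @ bit 1 → (0x6f>>1)&0x3 = 0x3
prio:3 @ bit 3 → (0x6f>>3)&0x7 = 0x5  ←
addr_hi:2 @ bit 6 → (0x6f>>6)&0x3 = 0x1
prio signed 3b, MSB=1: 5 - 8 = -3

-3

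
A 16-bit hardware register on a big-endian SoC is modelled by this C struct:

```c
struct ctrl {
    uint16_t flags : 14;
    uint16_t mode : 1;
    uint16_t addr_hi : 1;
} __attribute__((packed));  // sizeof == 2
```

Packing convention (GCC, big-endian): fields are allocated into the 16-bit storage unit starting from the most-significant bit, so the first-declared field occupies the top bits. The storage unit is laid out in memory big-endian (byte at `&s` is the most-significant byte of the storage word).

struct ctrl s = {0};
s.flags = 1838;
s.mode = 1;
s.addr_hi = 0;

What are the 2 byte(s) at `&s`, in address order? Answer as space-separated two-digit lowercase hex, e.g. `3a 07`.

1c ba

flags (14b) val=1838 bits=0x72e at bit 2: 0x1cb8
mode (1b) val=1 bits=0x1 at bit 1: 0x1cba
addr_hi (1b) val=0 bits=0x0 at bit 0: 0x1cba
word = 0x1cba → big-endian bytes:
  [0]=0x1c  [1]=0xba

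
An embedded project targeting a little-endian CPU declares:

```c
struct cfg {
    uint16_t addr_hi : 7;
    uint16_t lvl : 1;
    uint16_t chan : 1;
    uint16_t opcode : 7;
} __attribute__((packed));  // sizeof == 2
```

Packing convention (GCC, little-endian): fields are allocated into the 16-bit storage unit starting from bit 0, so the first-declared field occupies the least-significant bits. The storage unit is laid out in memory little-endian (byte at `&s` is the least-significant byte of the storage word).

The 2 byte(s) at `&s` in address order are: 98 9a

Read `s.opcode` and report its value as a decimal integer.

[0]=0x98 [1]=0x9a (little-endian) → word 0x9a98
addr_hi:7 @ bit 0 → (0x9a98>>0)&0x7f = 0x18
lvl:1 @ bit 7 → (0x9a98>>7)&0x1 = 0x1
chan:1 @ bit 8 → (0x9a98>>8)&0x1 = 0x0
opcode:7 @ bit 9 → (0x9a98>>9)&0x7f = 0x4d  ←

77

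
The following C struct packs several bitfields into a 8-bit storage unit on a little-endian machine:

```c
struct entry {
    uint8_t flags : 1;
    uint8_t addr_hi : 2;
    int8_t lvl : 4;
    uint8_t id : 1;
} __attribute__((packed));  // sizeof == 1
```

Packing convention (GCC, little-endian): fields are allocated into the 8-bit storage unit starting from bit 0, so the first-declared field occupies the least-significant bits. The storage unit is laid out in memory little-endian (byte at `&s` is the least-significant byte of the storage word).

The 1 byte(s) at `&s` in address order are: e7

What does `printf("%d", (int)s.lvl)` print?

[0]=0xe7 (little-endian) → word 0xe7
flags [0+:1] = (word>>0) & 0x1 = 1
addr_hi [1+:2] = (word>>1) & 0x3 = 3
lvl [3+:4] = (word>>3) & 0xf = 12  ←
id [7+:1] = (word>>7) & 0x1 = 1
lvl signed 4b, MSB=1: 12 - 16 = -4

-4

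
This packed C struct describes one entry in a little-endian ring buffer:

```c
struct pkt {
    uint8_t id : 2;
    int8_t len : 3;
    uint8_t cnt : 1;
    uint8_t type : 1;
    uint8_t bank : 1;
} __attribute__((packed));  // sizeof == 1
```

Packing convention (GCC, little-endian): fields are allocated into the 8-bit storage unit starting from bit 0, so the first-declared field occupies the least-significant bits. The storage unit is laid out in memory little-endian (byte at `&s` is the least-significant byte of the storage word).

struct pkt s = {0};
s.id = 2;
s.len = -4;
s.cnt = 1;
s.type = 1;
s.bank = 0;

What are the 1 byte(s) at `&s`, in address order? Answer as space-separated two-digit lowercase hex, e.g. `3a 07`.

72

id:2 = 2 → 0x2 << 0 → word 0x02
len:3 = -4 → 0x4 << 2 → word 0x12
cnt:1 = 1 → 0x1 << 5 → word 0x32
type:1 = 1 → 0x1 << 6 → word 0x72
bank:1 = 0 → 0x0 << 7 → word 0x72
word = 0x72 → little-endian bytes:
  [0]=0x72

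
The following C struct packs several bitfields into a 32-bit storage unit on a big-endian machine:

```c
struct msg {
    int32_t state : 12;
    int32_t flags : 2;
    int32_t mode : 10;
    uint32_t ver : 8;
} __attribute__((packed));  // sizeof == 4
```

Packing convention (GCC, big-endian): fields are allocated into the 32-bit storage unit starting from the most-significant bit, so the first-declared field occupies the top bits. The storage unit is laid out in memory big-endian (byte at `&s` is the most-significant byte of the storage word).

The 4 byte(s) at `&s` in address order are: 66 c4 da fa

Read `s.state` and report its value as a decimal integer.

1644

[0]=0x66 [1]=0xc4 [2]=0xda [3]=0xfa (big-endian) → word 0x66c4dafa
state:12 @ bit 20 → (0x66c4dafa>>20)&0xfff = 0x66c  ←
flags:2 @ bit 18 → (0x66c4dafa>>18)&0x3 = 0x1
mode:10 @ bit 8 → (0x66c4dafa>>8)&0x3ff = 0xda
ver:8 @ bit 0 → (0x66c4dafa>>0)&0xff = 0xfa
state signed 12b, MSB=0: value = 1644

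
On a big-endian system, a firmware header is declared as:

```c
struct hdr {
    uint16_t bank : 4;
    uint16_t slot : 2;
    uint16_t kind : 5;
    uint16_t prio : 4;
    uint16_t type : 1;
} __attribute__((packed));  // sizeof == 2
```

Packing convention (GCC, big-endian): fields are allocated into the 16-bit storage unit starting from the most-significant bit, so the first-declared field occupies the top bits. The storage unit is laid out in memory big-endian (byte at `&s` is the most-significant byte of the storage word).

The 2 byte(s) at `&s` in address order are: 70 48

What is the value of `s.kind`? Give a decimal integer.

[0]=0x70 [1]=0x48 (big-endian) → word 0x7048
bank [12+:4] = (word>>12) & 0xf = 7
slot [10+:2] = (word>>10) & 0x3 = 0
kind [5+:5] = (word>>5) & 0x1f = 2  ←
prio [1+:4] = (word>>1) & 0xf = 4
type [0+:1] = (word>>0) & 0x1 = 0

2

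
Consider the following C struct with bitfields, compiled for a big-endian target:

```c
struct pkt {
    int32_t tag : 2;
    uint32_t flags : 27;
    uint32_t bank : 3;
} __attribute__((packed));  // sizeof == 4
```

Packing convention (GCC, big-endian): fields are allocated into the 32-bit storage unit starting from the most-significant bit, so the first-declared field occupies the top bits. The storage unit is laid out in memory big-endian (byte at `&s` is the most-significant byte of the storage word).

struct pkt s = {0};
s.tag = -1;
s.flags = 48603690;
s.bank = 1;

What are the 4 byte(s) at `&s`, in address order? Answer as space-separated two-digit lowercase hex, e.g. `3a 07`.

tag (2b) val=-1 bits=0x3 at bit 30: 0xc0000000
flags (27b) val=48603690 bits=0x2e5a22a at bit 3: 0xd72d1150
bank (3b) val=1 bits=0x1 at bit 0: 0xd72d1151
word = 0xd72d1151 → big-endian bytes:
  [0]=0xd7  [1]=0x2d  [2]=0x11  [3]=0x51

d7 2d 11 51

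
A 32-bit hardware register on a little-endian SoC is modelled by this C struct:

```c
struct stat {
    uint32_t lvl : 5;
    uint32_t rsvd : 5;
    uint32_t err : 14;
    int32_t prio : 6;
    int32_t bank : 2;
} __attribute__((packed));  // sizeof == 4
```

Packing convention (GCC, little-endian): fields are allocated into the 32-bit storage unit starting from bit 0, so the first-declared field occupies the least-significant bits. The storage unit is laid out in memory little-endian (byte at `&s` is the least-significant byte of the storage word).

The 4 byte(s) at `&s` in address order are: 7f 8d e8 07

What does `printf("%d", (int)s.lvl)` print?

31

[0]=0x7f [1]=0x8d [2]=0xe8 [3]=0x07 (little-endian) → word 0x07e88d7f
lvl [0+:5] = (word>>0) & 0x1f = 31  ←
rsvd [5+:5] = (word>>5) & 0x1f = 11
err [10+:14] = (word>>10) & 0x3fff = 14883
prio [24+:6] = (word>>24) & 0x3f = 7
bank [30+:2] = (word>>30) & 0x3 = 0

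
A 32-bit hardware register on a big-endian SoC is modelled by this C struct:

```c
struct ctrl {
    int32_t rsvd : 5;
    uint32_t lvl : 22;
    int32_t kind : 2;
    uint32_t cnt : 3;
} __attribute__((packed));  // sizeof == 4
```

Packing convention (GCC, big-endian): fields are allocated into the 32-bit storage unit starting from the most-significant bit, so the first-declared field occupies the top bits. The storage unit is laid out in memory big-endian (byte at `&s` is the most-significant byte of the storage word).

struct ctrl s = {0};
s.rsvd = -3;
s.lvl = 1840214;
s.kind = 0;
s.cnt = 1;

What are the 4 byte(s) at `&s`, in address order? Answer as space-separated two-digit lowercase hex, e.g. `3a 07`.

eb 82 8a c1

rsvd (5b) val=-3 bits=0x1d at bit 27: 0xe8000000
lvl (22b) val=1840214 bits=0x1c1456 at bit 5: 0xeb828ac0
kind (2b) val=0 bits=0x0 at bit 3: 0xeb828ac0
cnt (3b) val=1 bits=0x1 at bit 0: 0xeb828ac1
word = 0xeb828ac1 → big-endian bytes:
  [0]=0xeb  [1]=0x82  [2]=0x8a  [3]=0xc1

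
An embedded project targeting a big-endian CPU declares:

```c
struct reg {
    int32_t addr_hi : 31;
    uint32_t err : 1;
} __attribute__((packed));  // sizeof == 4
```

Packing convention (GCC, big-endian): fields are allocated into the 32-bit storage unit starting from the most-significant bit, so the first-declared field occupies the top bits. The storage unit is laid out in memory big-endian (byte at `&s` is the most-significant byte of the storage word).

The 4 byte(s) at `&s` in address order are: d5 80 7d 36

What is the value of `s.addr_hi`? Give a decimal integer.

[0]=0xd5 [1]=0x80 [2]=0x7d [3]=0x36 (big-endian) → word 0xd5807d36
addr_hi [1+:31] = (word>>1) & 0x7fffffff = 1790983835  ←
err [0+:1] = (word>>0) & 0x1 = 0
addr_hi signed 31b, MSB=1: 1790983835 - 2147483648 = -356499813

-356499813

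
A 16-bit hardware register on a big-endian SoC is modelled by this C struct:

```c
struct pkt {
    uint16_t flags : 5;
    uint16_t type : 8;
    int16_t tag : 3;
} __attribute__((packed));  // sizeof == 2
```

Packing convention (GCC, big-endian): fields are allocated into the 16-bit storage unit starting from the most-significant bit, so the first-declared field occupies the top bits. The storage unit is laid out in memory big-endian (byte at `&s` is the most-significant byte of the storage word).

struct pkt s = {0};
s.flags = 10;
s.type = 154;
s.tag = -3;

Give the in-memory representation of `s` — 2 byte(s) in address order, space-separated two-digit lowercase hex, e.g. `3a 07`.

54 d5

flags:5 = 10 → 0xa << 11 → word 0x5000
type:8 = 154 → 0x9a << 3 → word 0x54d0
tag:3 = -3 → 0x5 << 0 → word 0x54d5
word = 0x54d5 → big-endian bytes:
  [0]=0x54  [1]=0xd5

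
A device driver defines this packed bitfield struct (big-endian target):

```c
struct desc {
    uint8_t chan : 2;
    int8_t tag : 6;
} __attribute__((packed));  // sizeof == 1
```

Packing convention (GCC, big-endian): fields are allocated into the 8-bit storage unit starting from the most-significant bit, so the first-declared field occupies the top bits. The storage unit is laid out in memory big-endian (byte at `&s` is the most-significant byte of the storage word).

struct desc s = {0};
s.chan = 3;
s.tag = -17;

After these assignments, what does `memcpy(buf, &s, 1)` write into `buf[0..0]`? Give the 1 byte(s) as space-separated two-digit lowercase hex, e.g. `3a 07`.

ef

[6+:2] chan=3 & 0x3 = 0x3; word=0xc0
[0+:6] tag=-17 & 0x3f = 0x2f; word=0xef
word = 0xef → big-endian bytes:
  [0]=0xef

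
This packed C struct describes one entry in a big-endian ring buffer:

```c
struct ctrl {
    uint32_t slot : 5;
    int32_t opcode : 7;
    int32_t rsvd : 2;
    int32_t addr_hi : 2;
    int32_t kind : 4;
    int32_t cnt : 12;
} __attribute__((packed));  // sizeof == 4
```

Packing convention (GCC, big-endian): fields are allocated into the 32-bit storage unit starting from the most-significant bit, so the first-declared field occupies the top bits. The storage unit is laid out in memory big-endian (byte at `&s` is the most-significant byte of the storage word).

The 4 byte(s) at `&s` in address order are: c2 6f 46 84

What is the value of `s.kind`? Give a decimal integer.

4

[0]=0xc2 [1]=0x6f [2]=0x46 [3]=0x84 (big-endian) → word 0xc26f4684
slot:5 @ bit 27 → (0xc26f4684>>27)&0x1f = 0x18
opcode:7 @ bit 20 → (0xc26f4684>>20)&0x7f = 0x26
rsvd:2 @ bit 18 → (0xc26f4684>>18)&0x3 = 0x3
addr_hi:2 @ bit 16 → (0xc26f4684>>16)&0x3 = 0x3
kind:4 @ bit 12 → (0xc26f4684>>12)&0xf = 0x4  ←
cnt:12 @ bit 0 → (0xc26f4684>>0)&0xfff = 0x684
kind signed 4b, MSB=0: value = 4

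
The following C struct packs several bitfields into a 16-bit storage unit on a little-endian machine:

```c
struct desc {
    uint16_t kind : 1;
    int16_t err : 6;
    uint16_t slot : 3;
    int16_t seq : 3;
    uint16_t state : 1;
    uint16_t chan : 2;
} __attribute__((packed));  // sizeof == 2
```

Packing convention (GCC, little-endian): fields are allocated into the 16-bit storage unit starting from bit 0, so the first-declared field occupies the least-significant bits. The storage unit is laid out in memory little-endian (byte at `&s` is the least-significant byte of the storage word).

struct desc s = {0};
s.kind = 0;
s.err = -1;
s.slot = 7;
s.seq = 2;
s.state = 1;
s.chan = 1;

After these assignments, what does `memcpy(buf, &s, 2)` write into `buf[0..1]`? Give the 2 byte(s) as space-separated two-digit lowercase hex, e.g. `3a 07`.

kind (1b) val=0 bits=0x0 at bit 0: 0x0000
err (6b) val=-1 bits=0x3f at bit 1: 0x007e
slot (3b) val=7 bits=0x7 at bit 7: 0x03fe
seq (3b) val=2 bits=0x2 at bit 10: 0x0bfe
state (1b) val=1 bits=0x1 at bit 13: 0x2bfe
chan (2b) val=1 bits=0x1 at bit 14: 0x6bfe
word = 0x6bfe → little-endian bytes:
  [0]=0xfe  [1]=0x6b

fe 6b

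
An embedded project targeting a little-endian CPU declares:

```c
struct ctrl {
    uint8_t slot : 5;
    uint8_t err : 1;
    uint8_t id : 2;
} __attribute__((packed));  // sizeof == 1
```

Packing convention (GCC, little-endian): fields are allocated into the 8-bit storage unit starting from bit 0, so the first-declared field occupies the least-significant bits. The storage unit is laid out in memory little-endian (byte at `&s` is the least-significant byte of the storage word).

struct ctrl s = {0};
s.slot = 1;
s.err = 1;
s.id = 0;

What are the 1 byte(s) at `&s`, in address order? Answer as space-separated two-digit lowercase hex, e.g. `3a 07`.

21

[0+:5] slot=1 & 0x1f = 0x1; word=0x01
[5+:1] err=1 & 0x1 = 0x1; word=0x21
[6+:2] id=0 & 0x3 = 0x0; word=0x21
word = 0x21 → little-endian bytes:
  [0]=0x21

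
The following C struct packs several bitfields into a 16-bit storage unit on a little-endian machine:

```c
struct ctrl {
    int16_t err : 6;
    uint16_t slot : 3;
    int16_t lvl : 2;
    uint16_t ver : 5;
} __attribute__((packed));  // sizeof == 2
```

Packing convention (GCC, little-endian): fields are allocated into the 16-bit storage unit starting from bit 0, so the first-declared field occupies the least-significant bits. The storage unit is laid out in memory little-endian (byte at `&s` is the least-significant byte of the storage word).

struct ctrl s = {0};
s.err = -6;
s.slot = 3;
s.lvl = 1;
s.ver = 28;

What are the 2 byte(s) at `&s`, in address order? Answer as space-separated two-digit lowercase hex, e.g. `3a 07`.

[0+:6] err=-6 & 0x3f = 0x3a; word=0x003a
[6+:3] slot=3 & 0x7 = 0x3; word=0x00fa
[9+:2] lvl=1 & 0x3 = 0x1; word=0x02fa
[11+:5] ver=28 & 0x1f = 0x1c; word=0xe2fa
word = 0xe2fa → little-endian bytes:
  [0]=0xfa  [1]=0xe2

fa e2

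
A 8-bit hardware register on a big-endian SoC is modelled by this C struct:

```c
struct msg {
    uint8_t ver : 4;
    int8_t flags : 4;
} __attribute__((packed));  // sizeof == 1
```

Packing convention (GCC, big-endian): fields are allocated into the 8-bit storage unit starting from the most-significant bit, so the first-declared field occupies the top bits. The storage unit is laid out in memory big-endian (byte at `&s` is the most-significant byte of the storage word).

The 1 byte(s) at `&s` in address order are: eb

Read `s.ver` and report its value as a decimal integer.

14

[0]=0xeb (big-endian) → word 0xeb
ver:4 @ bit 4 → (0xeb>>4)&0xf = 0xe  ←
flags:4 @ bit 0 → (0xeb>>0)&0xf = 0xb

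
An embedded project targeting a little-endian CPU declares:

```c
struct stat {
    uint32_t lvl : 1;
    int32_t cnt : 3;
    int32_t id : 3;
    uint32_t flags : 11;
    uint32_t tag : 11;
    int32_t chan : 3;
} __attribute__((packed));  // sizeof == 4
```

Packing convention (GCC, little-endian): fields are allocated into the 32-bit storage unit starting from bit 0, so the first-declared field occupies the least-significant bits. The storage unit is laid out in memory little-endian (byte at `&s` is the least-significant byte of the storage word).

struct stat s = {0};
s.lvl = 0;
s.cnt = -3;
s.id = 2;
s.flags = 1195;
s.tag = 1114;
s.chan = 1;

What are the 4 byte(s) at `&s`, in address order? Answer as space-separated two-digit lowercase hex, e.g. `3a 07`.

aa 55 6a 31

lvl:1 = 0 → 0x0 << 0 → word 0x00000000
cnt:3 = -3 → 0x5 << 1 → word 0x0000000a
id:3 = 2 → 0x2 << 4 → word 0x0000002a
flags:11 = 1195 → 0x4ab << 7 → word 0x000255aa
tag:11 = 1114 → 0x45a << 18 → word 0x116a55aa
chan:3 = 1 → 0x1 << 29 → word 0x316a55aa
word = 0x316a55aa → little-endian bytes:
  [0]=0xaa  [1]=0x55  [2]=0x6a  [3]=0x31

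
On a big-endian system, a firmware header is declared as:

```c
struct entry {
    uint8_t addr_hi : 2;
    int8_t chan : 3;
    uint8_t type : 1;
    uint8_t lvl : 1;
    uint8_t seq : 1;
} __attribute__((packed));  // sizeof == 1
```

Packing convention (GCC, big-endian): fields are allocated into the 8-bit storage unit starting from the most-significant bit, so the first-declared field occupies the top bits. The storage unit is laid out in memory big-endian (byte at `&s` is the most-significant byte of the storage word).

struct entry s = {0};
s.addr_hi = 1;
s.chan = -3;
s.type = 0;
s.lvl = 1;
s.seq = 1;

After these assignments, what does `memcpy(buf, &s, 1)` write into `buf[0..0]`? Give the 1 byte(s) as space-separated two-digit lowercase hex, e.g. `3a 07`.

6b

addr_hi:2 = 1 → 0x1 << 6 → word 0x40
chan:3 = -3 → 0x5 << 3 → word 0x68
type:1 = 0 → 0x0 << 2 → word 0x68
lvl:1 = 1 → 0x1 << 1 → word 0x6a
seq:1 = 1 → 0x1 << 0 → word 0x6b
word = 0x6b → big-endian bytes:
  [0]=0x6b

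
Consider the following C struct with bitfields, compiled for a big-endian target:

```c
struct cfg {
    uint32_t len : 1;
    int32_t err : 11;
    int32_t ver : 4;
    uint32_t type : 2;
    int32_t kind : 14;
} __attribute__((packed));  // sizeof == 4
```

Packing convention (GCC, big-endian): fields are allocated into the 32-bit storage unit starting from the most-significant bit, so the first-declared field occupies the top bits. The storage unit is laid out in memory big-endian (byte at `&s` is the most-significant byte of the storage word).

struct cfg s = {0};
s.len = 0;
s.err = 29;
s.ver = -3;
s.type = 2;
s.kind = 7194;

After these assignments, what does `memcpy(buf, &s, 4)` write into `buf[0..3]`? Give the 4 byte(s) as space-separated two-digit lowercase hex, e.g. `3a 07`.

01 dd 9c 1a

len:1 = 0 → 0x0 << 31 → word 0x00000000
err:11 = 29 → 0x1d << 20 → word 0x01d00000
ver:4 = -3 → 0xd << 16 → word 0x01dd0000
type:2 = 2 → 0x2 << 14 → word 0x01dd8000
kind:14 = 7194 → 0x1c1a << 0 → word 0x01dd9c1a
word = 0x01dd9c1a → big-endian bytes:
  [0]=0x01  [1]=0xdd  [2]=0x9c  [3]=0x1a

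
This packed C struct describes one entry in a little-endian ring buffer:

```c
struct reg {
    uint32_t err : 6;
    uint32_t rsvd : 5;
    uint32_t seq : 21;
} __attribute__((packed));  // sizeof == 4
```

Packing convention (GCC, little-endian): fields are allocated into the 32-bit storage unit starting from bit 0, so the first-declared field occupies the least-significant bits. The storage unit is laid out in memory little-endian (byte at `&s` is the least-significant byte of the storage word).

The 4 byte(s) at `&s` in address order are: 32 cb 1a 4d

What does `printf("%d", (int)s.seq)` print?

631641

[0]=0x32 [1]=0xcb [2]=0x1a [3]=0x4d (little-endian) → word 0x4d1acb32
err [0+:6] = (word>>0) & 0x3f = 50
rsvd [6+:5] = (word>>6) & 0x1f = 12
seq [11+:21] = (word>>11) & 0x1fffff = 631641  ←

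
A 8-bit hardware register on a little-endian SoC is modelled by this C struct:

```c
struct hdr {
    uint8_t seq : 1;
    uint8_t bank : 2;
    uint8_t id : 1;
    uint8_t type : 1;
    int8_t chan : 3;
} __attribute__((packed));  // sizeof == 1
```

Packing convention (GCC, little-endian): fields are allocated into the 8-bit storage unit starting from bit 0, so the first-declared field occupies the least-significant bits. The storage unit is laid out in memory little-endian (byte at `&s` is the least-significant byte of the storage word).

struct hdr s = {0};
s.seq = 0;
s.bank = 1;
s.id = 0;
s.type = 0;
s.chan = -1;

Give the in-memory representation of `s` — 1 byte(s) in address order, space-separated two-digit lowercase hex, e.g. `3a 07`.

[0+:1] seq=0 & 0x1 = 0x0; word=0x00
[1+:2] bank=1 & 0x3 = 0x1; word=0x02
[3+:1] id=0 & 0x1 = 0x0; word=0x02
[4+:1] type=0 & 0x1 = 0x0; word=0x02
[5+:3] chan=-1 & 0x7 = 0x7; word=0xe2
word = 0xe2 → little-endian bytes:
  [0]=0xe2

e2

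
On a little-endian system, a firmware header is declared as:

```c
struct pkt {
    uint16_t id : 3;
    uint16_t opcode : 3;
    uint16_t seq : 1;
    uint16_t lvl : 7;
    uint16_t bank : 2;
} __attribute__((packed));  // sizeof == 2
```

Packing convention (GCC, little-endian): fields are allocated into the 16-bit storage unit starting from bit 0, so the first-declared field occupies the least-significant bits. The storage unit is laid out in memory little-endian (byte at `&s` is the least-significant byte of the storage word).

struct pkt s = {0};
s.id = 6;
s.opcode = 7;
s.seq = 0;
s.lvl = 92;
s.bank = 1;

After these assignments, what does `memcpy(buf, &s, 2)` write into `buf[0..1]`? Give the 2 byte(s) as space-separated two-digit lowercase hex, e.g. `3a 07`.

id (3b) val=6 bits=0x6 at bit 0: 0x0006
opcode (3b) val=7 bits=0x7 at bit 3: 0x003e
seq (1b) val=0 bits=0x0 at bit 6: 0x003e
lvl (7b) val=92 bits=0x5c at bit 7: 0x2e3e
bank (2b) val=1 bits=0x1 at bit 14: 0x6e3e
word = 0x6e3e → little-endian bytes:
  [0]=0x3e  [1]=0x6e

3e 6e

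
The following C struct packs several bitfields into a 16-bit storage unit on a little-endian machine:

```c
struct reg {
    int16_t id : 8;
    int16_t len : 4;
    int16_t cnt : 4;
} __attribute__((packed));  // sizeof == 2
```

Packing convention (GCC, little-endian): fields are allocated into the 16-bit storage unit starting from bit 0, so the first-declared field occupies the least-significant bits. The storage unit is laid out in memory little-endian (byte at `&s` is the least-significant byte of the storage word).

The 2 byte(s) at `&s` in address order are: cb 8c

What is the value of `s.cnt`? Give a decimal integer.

-8

[0]=0xcb [1]=0x8c (little-endian) → word 0x8ccb
id [0+:8] = (word>>0) & 0xff = 203
len [8+:4] = (word>>8) & 0xf = 12
cnt [12+:4] = (word>>12) & 0xf = 8  ←
cnt signed 4b, MSB=1: 8 - 16 = -8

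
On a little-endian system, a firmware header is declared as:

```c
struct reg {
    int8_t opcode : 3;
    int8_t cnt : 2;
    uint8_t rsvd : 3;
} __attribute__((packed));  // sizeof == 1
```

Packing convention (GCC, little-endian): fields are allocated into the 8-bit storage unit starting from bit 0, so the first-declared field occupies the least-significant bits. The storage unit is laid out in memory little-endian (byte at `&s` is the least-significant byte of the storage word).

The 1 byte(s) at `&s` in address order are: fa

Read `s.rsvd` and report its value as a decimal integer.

7

[0]=0xfa (little-endian) → word 0xfa
opcode:3 @ bit 0 → (0xfa>>0)&0x7 = 0x2
cnt:2 @ bit 3 → (0xfa>>3)&0x3 = 0x3
rsvd:3 @ bit 5 → (0xfa>>5)&0x7 = 0x7  ←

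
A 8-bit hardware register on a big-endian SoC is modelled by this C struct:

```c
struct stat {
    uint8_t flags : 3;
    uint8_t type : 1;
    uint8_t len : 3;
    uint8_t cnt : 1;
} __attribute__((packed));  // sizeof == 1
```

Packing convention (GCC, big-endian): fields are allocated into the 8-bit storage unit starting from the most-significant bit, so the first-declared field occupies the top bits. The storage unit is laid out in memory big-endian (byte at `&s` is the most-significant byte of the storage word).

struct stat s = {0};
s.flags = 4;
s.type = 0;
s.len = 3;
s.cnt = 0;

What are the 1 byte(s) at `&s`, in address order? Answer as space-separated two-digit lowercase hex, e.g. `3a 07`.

[5+:3] flags=4 & 0x7 = 0x4; word=0x80
[4+:1] type=0 & 0x1 = 0x0; word=0x80
[1+:3] len=3 & 0x7 = 0x3; word=0x86
[0+:1] cnt=0 & 0x1 = 0x0; word=0x86
word = 0x86 → big-endian bytes:
  [0]=0x86

86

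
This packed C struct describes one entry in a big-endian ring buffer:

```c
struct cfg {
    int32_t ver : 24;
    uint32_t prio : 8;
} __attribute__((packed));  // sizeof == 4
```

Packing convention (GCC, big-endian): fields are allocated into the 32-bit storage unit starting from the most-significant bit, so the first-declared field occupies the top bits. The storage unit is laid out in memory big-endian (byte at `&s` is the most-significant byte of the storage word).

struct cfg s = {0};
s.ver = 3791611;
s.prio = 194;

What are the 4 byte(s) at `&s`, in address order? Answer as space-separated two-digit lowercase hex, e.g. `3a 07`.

ver (24b) val=3791611 bits=0x39dafb at bit 8: 0x39dafb00
prio (8b) val=194 bits=0xc2 at bit 0: 0x39dafbc2
word = 0x39dafbc2 → big-endian bytes:
  [0]=0x39  [1]=0xda  [2]=0xfb  [3]=0xc2

39 da fb c2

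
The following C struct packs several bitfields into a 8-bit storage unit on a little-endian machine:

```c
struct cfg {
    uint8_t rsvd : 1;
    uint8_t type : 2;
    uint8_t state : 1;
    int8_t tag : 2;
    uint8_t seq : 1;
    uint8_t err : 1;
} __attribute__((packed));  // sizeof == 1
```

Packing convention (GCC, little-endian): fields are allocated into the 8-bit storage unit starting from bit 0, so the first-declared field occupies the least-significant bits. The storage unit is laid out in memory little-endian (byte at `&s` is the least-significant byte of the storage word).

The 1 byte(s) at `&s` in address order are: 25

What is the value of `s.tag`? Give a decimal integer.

-2

[0]=0x25 (little-endian) → word 0x25
rsvd [0+:1] = (word>>0) & 0x1 = 1
type [1+:2] = (word>>1) & 0x3 = 2
state [3+:1] = (word>>3) & 0x1 = 0
tag [4+:2] = (word>>4) & 0x3 = 2  ←
seq [6+:1] = (word>>6) & 0x1 = 0
err [7+:1] = (word>>7) & 0x1 = 0
tag signed 2b, MSB=1: 2 - 4 = -2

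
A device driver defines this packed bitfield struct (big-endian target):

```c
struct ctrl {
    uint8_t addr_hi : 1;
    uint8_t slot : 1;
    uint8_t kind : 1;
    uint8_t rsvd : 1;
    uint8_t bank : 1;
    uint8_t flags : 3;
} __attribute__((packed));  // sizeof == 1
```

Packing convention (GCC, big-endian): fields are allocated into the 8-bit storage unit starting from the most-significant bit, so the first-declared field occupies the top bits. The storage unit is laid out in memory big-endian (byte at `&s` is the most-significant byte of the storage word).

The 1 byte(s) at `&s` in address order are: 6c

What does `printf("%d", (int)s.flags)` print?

4

[0]=0x6c (big-endian) → word 0x6c
addr_hi:1 @ bit 7 → (0x6c>>7)&0x1 = 0x0
slot:1 @ bit 6 → (0x6c>>6)&0x1 = 0x1
kind:1 @ bit 5 → (0x6c>>5)&0x1 = 0x1
rsvd:1 @ bit 4 → (0x6c>>4)&0x1 = 0x0
bank:1 @ bit 3 → (0x6c>>3)&0x1 = 0x1
flags:3 @ bit 0 → (0x6c>>0)&0x7 = 0x4  ←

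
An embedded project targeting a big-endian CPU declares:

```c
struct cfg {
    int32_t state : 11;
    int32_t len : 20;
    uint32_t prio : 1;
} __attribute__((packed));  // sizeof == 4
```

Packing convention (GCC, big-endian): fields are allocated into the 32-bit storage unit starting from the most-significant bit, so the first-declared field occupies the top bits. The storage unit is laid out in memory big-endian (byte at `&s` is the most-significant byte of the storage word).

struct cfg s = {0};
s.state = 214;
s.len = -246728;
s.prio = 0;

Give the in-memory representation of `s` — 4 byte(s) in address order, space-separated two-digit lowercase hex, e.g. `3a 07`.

1a d8 78 70

state (11b) val=214 bits=0xd6 at bit 21: 0x1ac00000
len (20b) val=-246728 bits=0xc3c38 at bit 1: 0x1ad87870
prio (1b) val=0 bits=0x0 at bit 0: 0x1ad87870
word = 0x1ad87870 → big-endian bytes:
  [0]=0x1a  [1]=0xd8  [2]=0x78  [3]=0x70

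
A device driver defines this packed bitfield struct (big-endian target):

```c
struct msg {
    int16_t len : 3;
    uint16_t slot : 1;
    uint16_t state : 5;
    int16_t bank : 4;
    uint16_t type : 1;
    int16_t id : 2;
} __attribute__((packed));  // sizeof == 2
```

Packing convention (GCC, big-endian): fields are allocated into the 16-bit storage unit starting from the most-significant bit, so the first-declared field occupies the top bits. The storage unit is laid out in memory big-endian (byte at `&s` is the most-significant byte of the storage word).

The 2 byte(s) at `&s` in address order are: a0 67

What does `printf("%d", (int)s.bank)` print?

[0]=0xa0 [1]=0x67 (big-endian) → word 0xa067
len:3 @ bit 13 → (0xa067>>13)&0x7 = 0x5
slot:1 @ bit 12 → (0xa067>>12)&0x1 = 0x0
state:5 @ bit 7 → (0xa067>>7)&0x1f = 0x0
bank:4 @ bit 3 → (0xa067>>3)&0xf = 0xc  ←
type:1 @ bit 2 → (0xa067>>2)&0x1 = 0x1
id:2 @ bit 0 → (0xa067>>0)&0x3 = 0x3
bank signed 4b, MSB=1: 12 - 16 = -4

-4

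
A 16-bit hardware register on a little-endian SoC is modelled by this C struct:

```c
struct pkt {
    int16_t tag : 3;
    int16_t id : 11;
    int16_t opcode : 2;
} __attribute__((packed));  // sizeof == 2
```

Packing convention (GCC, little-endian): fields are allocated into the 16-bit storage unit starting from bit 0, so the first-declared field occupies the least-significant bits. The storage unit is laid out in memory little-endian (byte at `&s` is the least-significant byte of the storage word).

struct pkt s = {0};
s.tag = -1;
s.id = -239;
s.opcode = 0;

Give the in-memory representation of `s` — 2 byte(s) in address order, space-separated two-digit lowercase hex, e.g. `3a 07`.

8f 38

tag (3b) val=-1 bits=0x7 at bit 0: 0x0007
id (11b) val=-239 bits=0x711 at bit 3: 0x388f
opcode (2b) val=0 bits=0x0 at bit 14: 0x388f
word = 0x388f → little-endian bytes:
  [0]=0x8f  [1]=0x38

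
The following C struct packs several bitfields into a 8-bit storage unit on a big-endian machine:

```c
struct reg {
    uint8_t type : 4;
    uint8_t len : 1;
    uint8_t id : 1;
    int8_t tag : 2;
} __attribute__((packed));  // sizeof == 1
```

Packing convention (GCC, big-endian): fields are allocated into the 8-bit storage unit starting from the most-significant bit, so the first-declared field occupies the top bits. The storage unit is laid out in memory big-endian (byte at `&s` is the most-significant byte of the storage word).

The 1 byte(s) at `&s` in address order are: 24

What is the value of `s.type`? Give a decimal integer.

[0]=0x24 (big-endian) → word 0x24
type [4+:4] = (word>>4) & 0xf = 2  ←
len [3+:1] = (word>>3) & 0x1 = 0
id [2+:1] = (word>>2) & 0x1 = 1
tag [0+:2] = (word>>0) & 0x3 = 0

2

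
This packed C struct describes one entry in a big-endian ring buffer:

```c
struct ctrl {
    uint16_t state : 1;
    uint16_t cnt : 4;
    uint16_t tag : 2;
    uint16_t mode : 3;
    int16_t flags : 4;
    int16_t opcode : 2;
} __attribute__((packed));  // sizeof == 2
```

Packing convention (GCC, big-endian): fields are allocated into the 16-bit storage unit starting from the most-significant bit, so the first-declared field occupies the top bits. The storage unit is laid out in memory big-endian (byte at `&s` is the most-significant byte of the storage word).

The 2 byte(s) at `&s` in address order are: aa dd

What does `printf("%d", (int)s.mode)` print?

3

[0]=0xaa [1]=0xdd (big-endian) → word 0xaadd
state [15+:1] = (word>>15) & 0x1 = 1
cnt [11+:4] = (word>>11) & 0xf = 5
tag [9+:2] = (word>>9) & 0x3 = 1
mode [6+:3] = (word>>6) & 0x7 = 3  ←
flags [2+:4] = (word>>2) & 0xf = 7
opcode [0+:2] = (word>>0) & 0x3 = 1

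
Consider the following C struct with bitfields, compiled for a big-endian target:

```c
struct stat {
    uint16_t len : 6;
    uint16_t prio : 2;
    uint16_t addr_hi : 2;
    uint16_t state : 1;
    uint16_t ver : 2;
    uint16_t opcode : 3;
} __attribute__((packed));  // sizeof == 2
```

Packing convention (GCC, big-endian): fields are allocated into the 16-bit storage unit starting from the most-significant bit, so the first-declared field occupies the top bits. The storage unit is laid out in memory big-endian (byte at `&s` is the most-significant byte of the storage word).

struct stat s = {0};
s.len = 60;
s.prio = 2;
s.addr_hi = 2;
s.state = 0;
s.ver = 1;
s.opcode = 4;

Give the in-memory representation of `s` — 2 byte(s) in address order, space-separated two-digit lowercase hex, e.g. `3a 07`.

f2 8c

len (6b) val=60 bits=0x3c at bit 10: 0xf000
prio (2b) val=2 bits=0x2 at bit 8: 0xf200
addr_hi (2b) val=2 bits=0x2 at bit 6: 0xf280
state (1b) val=0 bits=0x0 at bit 5: 0xf280
ver (2b) val=1 bits=0x1 at bit 3: 0xf288
opcode (3b) val=4 bits=0x4 at bit 0: 0xf28c
word = 0xf28c → big-endian bytes:
  [0]=0xf2  [1]=0x8c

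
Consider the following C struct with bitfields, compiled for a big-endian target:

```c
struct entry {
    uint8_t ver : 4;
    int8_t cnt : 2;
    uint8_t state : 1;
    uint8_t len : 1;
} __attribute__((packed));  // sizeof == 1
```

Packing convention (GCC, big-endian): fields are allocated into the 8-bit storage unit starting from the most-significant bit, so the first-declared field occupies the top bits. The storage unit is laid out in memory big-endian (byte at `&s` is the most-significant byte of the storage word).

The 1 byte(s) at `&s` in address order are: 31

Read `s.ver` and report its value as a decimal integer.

3

[0]=0x31 (big-endian) → word 0x31
ver:4 @ bit 4 → (0x31>>4)&0xf = 0x3  ←
cnt:2 @ bit 2 → (0x31>>2)&0x3 = 0x0
state:1 @ bit 1 → (0x31>>1)&0x1 = 0x0
len:1 @ bit 0 → (0x31>>0)&0x1 = 0x1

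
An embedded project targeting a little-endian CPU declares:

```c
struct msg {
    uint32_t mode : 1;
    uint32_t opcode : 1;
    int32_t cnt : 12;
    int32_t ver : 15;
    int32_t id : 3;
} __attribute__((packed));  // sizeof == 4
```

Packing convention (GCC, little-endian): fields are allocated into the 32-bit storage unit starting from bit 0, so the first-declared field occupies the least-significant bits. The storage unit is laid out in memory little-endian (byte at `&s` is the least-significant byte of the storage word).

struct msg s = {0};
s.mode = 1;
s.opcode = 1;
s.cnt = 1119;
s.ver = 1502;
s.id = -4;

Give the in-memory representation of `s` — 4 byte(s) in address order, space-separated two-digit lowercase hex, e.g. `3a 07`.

[0+:1] mode=1 & 0x1 = 0x1; word=0x00000001
[1+:1] opcode=1 & 0x1 = 0x1; word=0x00000003
[2+:12] cnt=1119 & 0xfff = 0x45f; word=0x0000117f
[14+:15] ver=1502 & 0x7fff = 0x5de; word=0x0177917f
[29+:3] id=-4 & 0x7 = 0x4; word=0x8177917f
word = 0x8177917f → little-endian bytes:
  [0]=0x7f  [1]=0x91  [2]=0x77  [3]=0x81

7f 91 77 81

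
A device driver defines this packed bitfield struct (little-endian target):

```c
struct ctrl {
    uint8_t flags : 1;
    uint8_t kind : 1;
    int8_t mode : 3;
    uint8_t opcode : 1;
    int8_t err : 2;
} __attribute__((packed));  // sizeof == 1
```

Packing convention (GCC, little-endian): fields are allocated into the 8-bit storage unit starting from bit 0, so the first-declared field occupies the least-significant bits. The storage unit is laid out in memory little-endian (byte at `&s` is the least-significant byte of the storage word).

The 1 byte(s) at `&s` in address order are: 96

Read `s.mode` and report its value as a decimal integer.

-3

[0]=0x96 (little-endian) → word 0x96
flags:1 @ bit 0 → (0x96>>0)&0x1 = 0x0
kind:1 @ bit 1 → (0x96>>1)&0x1 = 0x1
mode:3 @ bit 2 → (0x96>>2)&0x7 = 0x5  ←
opcode:1 @ bit 5 → (0x96>>5)&0x1 = 0x0
err:2 @ bit 6 → (0x96>>6)&0x3 = 0x2
mode signed 3b, MSB=1: 5 - 8 = -3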